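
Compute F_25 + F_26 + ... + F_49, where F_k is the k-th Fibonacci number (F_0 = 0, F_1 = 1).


Use the identity sum_{k=0}^{N} F_k = F_{N+2} - 1 (which follows from F_{k+2} - F_{k+1} = F_k). Then
sum_{k=25}^{49} F_k = (F_{51} - 1) - (F_{26} - 1) = F_{51} - F_{26}.
Computing: F_{51} = 20365011074, F_{26} = 121393, so
Sum = 20365011074 - 121393 = 20364889681.

20364889681


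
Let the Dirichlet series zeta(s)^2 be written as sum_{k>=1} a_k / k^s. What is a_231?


The Dirichlet convolution of the constant function 1 with itself gives (1 * 1)(k) = sum_{d | k} 1 = d(k), the number of positive divisors of k.
Since zeta(s) = sum_{k>=1} 1/k^s, we have zeta(s)^2 = sum_{k>=1} d(k)/k^s, so a_k = d(k).
For k = 231: the divisors are 1, 3, 7, 11, 21, 33, 77, 231.
Count = 8.

8


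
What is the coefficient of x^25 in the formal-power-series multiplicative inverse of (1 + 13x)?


The inverse is 1/(1 + 13x). Apply the geometric identity 1/(1 - y) = sum_{k>=0} y^k with y = -13x:
1/(1 + 13x) = sum_{k>=0} (-13)^k x^k.
So the coefficient of x^25 is (-13)^25 = -7056410014866816666030739693.

-7056410014866816666030739693


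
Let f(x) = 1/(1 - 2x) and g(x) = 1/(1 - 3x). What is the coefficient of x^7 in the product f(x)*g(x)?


The coefficient of x^n in f*g is the Cauchy product: sum_{k=0}^{n} a^k * b^(n-k).
With a=2, b=3, n=7:
sum_{k=0}^{7} 2^k * 3^(7-k)
= 6305

6305


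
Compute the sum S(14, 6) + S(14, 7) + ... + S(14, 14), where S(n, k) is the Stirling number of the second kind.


By definition, S(n, k) counts partitions of an n-set into exactly k nonempty blocks.
Computing row n = 14 for k = 6..14:
S(14, k): 63436373, 49329280, 20912320, 5135130, 752752, 66066, 3367, 91, 1
Sum = 139635380.

139635380


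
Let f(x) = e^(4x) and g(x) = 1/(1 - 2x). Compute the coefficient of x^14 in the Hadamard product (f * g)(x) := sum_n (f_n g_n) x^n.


Expanding: f_k = 4^k/k! (from e^(4x)) and g_k = 2^k (from 1/(1 - 2x)). So the Hadamard coefficient (f * g)_k = 4^k 2^k / k! = (8)^k / k!.
For k = 14: 8^14/14! = 4398046511104/87178291200 = 2147483648/42567525.

2147483648/42567525


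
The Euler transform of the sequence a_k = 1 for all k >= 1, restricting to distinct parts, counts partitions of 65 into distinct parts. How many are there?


Partitions of 65 into distinct parts can be computed via generating function.
Product (1+x)(1+x^2)(1+x^3)...
The coefficient of x^65 = 18200

18200


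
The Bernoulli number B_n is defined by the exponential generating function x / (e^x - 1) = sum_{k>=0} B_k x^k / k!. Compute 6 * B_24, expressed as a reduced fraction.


Bernoulli numbers can also be computed recursively via B_0 = 1 and sum_{j=0}^{m} C(m+1, j) B_j = 0 for m >= 1. Odd-index Bernoulli numbers vanish for k >= 3.
Computing B_24 = -236364091/2730, so 6 * B_24 = 6 * -236364091/2730 = -236364091/455.

-236364091/455


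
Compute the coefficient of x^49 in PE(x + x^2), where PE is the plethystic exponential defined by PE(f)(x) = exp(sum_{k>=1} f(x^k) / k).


With f(x) = x + x^2, the exponent is sum_{k>=1} (x^k + x^(2k)) / k = -ln(1 - x) - ln(1 - x^2). Exponentiating:
PE(x + x^2) = 1 / ((1 - x)(1 - x^2)).
This is the generating function for partitions of n into parts of size 1 or 2. The number of 2's can be any j in 0..24, and the rest are 1's, so
[x^49] = floor(49/2) + 1 = 25.

25


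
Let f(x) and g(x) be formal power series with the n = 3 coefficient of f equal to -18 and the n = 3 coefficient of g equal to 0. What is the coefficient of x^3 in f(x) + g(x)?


Addition of formal power series is termwise.
The coefficient of x^3 in f + g = -18 + 0
= -18

-18


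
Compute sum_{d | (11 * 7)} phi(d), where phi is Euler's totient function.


First, 11 * 7 = 77. One classical identity is sum_{d | n} phi(d) = n (each k in [1, n] has a unique gcd with n, and among the k's with gcd(k, n) = n/d there are phi(d) of them). So the sum equals 77. We also verify directly:
Divisors of 77: 1, 7, 11, 77.
phi values: 1, 6, 10, 60.
Sum = 77.

77


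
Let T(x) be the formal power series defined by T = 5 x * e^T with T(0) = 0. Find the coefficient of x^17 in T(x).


Apply the Lagrange inversion formula: if T = 5 x * phi(T) with phi(t) = e^t, then
[x^n] T = 5^n * (1/n) [t^(n-1)] phi(t)^n = 5^n * (1/n) [t^(n-1)] e^(n t) = 5^n * (1/n) * n^(n-1) / (n-1)! = 5^n * n^(n-1) / n!.
When c = 1 this is the Cayley count of rooted labeled trees on n vertices, divided by n!.
For n = 17: 5^17 * 17^16 / 17! = 762939453125 * 48661191875666868481/355687428096000 = 17470843820250340533447265625/167382319104.

17470843820250340533447265625/167382319104


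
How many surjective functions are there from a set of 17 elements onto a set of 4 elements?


By inclusion-exclusion on which target elements are missed, the number of surjections from an n-set onto a k-set is
surj(n, k) = sum_{j=0}^{k} (-1)^j C(k, j) (k - j)^n.
Equivalently surj(n, k) = k! * S(n, k), where S(n, k) is the Stirling number of the second kind.
For n = 17, k = 4:
S(17, 4) = 694337290, so
surj = 4! * 694337290 = 24 * 694337290 = 16664094960.

16664094960


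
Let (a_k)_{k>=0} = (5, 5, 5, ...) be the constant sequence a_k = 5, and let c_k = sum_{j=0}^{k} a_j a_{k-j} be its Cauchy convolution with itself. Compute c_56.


Since a_j = 5 for all j >= 0, the convolution sum becomes
c_k = sum_{j=0}^{k} 5 * 5 = 25 * (k + 1).
Equivalently, the generating function of (a_k) is 5/(1 - x) and its square is 25/(1 - x)^2 = sum_{k>=0} 25(k + 1) x^k.
For k = 56: 25 * 57 = 1425.

1425


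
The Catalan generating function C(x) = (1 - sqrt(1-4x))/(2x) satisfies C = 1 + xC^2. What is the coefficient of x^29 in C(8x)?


Substituting x -> 8x scales the n-th coefficient by 8^n, so [x^29] C(8x) = 8^29 * C_29.
C_29 = C(2*29, 29)/(30) = 30067266499541040/30 = 1002242216651368.
So 8^29 * 1002242216651368 = 154742504910672534362390528 * 1002242216651368 = 155089471131857638828353377202691641442304.

155089471131857638828353377202691641442304


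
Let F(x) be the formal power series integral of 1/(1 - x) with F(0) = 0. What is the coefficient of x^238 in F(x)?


1/(1 - x) = sum_{k>=0} x^k. Integrating termwise and using F(0) = 0 gives
F(x) = sum_{k>=0} x^(k+1) / (k+1) = sum_{m>=1} x^m / m = -ln(1 - x).
So the coefficient of x^238 is 1/238 = 1/238.

1/238


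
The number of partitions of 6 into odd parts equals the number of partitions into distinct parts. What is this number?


Computing partitions of 6 into odd parts (1, 3, 5, ...):
Using the generating function prod_{k>=0} 1/(1-x^(2k+1)),
the count is 4

4


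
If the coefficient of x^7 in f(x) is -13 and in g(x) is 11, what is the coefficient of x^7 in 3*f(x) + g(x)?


Scalar multiplication scales coefficients: 3 * -13 = -39.
Then add the g coefficient: -39 + 11
= -28

-28


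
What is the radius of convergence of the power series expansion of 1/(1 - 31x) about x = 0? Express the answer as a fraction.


Expanding 1/(1 - 31x) = sum_{k>=0} 31^k x^k, the series converges when |31x| < 1, i.e., |x| < 1/31.
So the radius of convergence is 1/31 = 1/31.

1/31


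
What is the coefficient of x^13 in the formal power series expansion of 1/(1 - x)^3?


The expansion 1/(1 - x)^r = sum_{k>=0} C(k + r - 1, r - 1) x^k follows from the multiset / negative-binomial theorem (or from repeated differentiation of the geometric series).
For r = 3 and k = 13:
C(15, 2) = 1307674368000 / (2 * 6227020800) = 105.

105


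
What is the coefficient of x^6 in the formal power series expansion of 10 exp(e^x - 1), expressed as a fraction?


exp(e^x - 1) is the exponential generating function for the Bell numbers Bell_k: exp(e^x - 1) = sum_{k>=0} Bell_k x^k / k!.
So the coefficient of x^6 in 10 exp(e^x - 1) is 10 Bell_6 / 6!.
Computing: Bell_6 = 203 and 6! = 720, giving
10 * 203/720 = 203/72.

203/72


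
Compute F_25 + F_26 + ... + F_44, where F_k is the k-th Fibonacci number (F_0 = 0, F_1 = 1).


Use the identity sum_{k=0}^{N} F_k = F_{N+2} - 1 (which follows from F_{k+2} - F_{k+1} = F_k). Then
sum_{k=25}^{44} F_k = (F_{46} - 1) - (F_{26} - 1) = F_{46} - F_{26}.
Computing: F_{46} = 1836311903, F_{26} = 121393, so
Sum = 1836311903 - 121393 = 1836190510.

1836190510


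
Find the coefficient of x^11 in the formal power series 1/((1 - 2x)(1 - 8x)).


By partial fractions or Cauchy convolution:
The coefficient equals sum_{k=0}^{11} 2^k * 8^(11-k).
= 11453245440

11453245440


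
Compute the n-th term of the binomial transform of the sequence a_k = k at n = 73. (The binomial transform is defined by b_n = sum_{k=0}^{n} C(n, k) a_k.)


With a_k = k, b_n = sum_{k=0}^{n} C(n, k) k. Using k * C(n, k) = n * C(n-1, k-1) gives b_n = n * sum_{k>=1} C(n-1, k-1) = n * 2^(n-1).
For n = 73: 73 * 2^72 = 73 * 4722366482869645213696 = 344732753249484100599808.

344732753249484100599808


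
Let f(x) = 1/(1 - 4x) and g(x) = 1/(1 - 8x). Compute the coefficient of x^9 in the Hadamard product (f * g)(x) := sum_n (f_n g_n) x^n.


f has coefficients f_k = 4^k and g has coefficients g_k = 8^k, so the Hadamard product has coefficient (f*g)_k = 4^k * 8^k = 32^k.
For k = 9: 32^9 = 35184372088832.

35184372088832


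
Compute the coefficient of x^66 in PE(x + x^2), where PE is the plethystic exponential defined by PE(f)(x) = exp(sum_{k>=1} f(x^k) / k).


With f(x) = x + x^2, the exponent is sum_{k>=1} (x^k + x^(2k)) / k = -ln(1 - x) - ln(1 - x^2). Exponentiating:
PE(x + x^2) = 1 / ((1 - x)(1 - x^2)).
This is the generating function for partitions of n into parts of size 1 or 2. The number of 2's can be any j in 0..33, and the rest are 1's, so
[x^66] = floor(66/2) + 1 = 34.

34


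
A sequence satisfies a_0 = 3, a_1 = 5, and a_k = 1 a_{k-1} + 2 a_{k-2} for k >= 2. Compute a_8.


The characteristic equation is t^2 - 1 t - 2 = 0, with roots r_1 = 2 and r_2 = -1 (so c_1 = r_1 + r_2, c_2 = -r_1 r_2 as required).
One can use the closed form a_n = A r_1^n + B r_2^n, but direct iteration is more reliable:
a_0 = 3, a_1 = 5, a_2 = 11, a_3 = 21, a_4 = 43, a_5 = 85, a_6 = 171, a_7 = 341, a_8 = 683.
So a_8 = 683.

683


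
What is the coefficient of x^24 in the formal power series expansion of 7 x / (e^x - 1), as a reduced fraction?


The exponential generating function for Bernoulli numbers is
x / (e^x - 1) = sum_{k>=0} B_k x^k / k!.
So the coefficient of x^24 in 7 x / (e^x - 1) is 7 B_24 / 24!.
Computing: B_24 = -236364091/2730, 24! = 620448401733239439360000, giving
7 * -236364091/2730 / 620448401733239439360000 = -236364091/241974876675963381350400000.

-236364091/241974876675963381350400000


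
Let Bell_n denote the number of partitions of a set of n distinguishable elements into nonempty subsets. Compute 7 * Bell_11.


Bell_11 can be computed from the Bell triangle or from Dobinski's identity Bell_n = (1/e) * sum_{k>=0} k^n / k!.
Computing Bell_11 = 678570.
Then 7 * 678570 = 4749990.

4749990


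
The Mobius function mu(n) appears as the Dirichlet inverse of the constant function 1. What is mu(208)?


208 has a squared prime factor, so mu(208) = 0.
Factorization reveals a repeated prime.

0


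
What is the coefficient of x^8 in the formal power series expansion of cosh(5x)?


The Maclaurin series is cosh(t) = sum_{m>=0} t^(2m) / (2m)!, so substituting t = 5x, only even powers of x are nonzero, with coefficient of x^(2m) equal to 5^(2m) / (2m)!.
For x^8 the coefficient is 5^8/8! = 390625/40320 = 78125/8064.

78125/8064


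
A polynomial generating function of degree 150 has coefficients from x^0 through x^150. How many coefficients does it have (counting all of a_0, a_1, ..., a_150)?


A polynomial of degree 150 takes the form a_0 + a_1 x + ... + a_150 x^150.
The number of coefficients is 150 + 1 = 151.

151


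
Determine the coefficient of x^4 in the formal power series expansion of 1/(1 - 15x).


The geometric series identity gives 1/(1 - c x) = sum_{k>=0} c^k x^k, so the coefficient of x^k is c^k.
Here c = 15 and k = 4.
Computing: 15^4 = 50625

50625


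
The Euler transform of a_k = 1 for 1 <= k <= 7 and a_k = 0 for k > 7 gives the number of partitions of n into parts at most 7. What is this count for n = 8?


Partitions of 8 into parts at most 7:
Using generating function (1-x)^(-1)(1-x^2)^(-1)...(1-x^7)^(-1),
the coefficient of x^8 = 21

21


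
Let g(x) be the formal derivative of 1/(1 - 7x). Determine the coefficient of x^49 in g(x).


Differentiate termwise: d/dx sum_{k>=0} 7^k x^k = sum_{k>=1} k 7^k x^(k-1) = sum_{j>=0} (j+1) 7^(j+1) x^j.
Equivalently, d/dx [1/(1 - 7x)] = 7/(1 - 7x)^2.
For j = 49: 50 * 7^50 = 50 * 1798465042647412146620280340569649349251249 = 89923252132370607331014017028482467462562450.

89923252132370607331014017028482467462562450


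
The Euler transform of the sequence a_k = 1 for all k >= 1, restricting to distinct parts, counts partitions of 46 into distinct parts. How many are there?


Partitions of 46 into distinct parts can be computed via generating function.
Product (1+x)(1+x^2)(1+x^3)...
The coefficient of x^46 = 2304

2304


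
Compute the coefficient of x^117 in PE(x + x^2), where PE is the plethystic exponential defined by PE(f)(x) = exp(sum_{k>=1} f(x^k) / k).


With f(x) = x + x^2, the exponent is sum_{k>=1} (x^k + x^(2k)) / k = -ln(1 - x) - ln(1 - x^2). Exponentiating:
PE(x + x^2) = 1 / ((1 - x)(1 - x^2)).
This is the generating function for partitions of n into parts of size 1 or 2. The number of 2's can be any j in 0..58, and the rest are 1's, so
[x^117] = floor(117/2) + 1 = 59.

59


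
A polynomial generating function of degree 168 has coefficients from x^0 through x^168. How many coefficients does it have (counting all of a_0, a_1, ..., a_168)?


A polynomial of degree 168 takes the form a_0 + a_1 x + ... + a_168 x^168.
The number of coefficients is 168 + 1 = 169.

169


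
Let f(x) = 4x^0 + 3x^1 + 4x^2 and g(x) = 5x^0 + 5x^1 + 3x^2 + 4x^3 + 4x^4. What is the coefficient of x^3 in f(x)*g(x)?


Cauchy product at x^3:
4*4 + 3*3 + 4*5
= 45

45


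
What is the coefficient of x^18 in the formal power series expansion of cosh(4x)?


The Maclaurin series is cosh(t) = sum_{m>=0} t^(2m) / (2m)!, so substituting t = 4x, only even powers of x are nonzero, with coefficient of x^(2m) equal to 4^(2m) / (2m)!.
For x^18 the coefficient is 4^18/18! = 68719476736/6402373705728000 = 1048576/97692469875.

1048576/97692469875


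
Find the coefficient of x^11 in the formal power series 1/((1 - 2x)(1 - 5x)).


By partial fractions or Cauchy convolution:
The coefficient equals sum_{k=0}^{11} 2^k * 5^(11-k).
= 81378843

81378843


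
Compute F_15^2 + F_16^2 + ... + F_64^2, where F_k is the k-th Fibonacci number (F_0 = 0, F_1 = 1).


There is a standard identity sum_{k=0}^{N} F_k^2 = F_N * F_{N+1} (proved inductively from the telescoping relation F_k^2 = F_k F_{k+1} - F_{k-1} F_k). Then
sum_{k=15}^{64} F_k^2 = F_64 F_65 - F_14 F_15.
Computing: F_64 = 10610209857723, F_65 = 17167680177565, F_14 = 377, F_15 = 610.
Sum = 10610209857723 * 17167680177565 - 377 * 610 = 182152689454235906026354525.

182152689454235906026354525


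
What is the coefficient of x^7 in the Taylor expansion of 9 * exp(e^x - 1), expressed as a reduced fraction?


exp(e^x - 1) = sum_{k>=0} Bell_k x^k / k!, where Bell_k is the k-th Bell number.
So the coefficient of x^7 is 9 * Bell_7 / 7!.
Computing: Bell_7 = 877 and 7! = 5040, giving
9 * 877/5040 = 877/560.

877/560


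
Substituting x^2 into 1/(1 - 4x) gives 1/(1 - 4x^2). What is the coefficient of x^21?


Since 1/(1 - 4x^2) only has even powers of x,
the coefficient of x^21 (odd) is 0.

0


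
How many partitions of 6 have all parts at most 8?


Using the generating function (1-x)^(-1)(1-x^2)^(-1)...(1-x^8)^(-1),
the coefficient of x^6 counts these restricted partitions.
Result = 11

11


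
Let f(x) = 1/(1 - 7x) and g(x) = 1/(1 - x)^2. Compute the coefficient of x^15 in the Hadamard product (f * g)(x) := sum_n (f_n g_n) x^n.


f has coefficients f_k = 7^k. For g = 1/(1 - x)^2 the coefficient is g_k = C(k + 1, 1) = k + 1. The Hadamard coefficient is (f * g)_k = 7^k * (k + 1).
For k = 15: 7^15 * 16 = 4747561509943 * 16 = 75960984159088.

75960984159088


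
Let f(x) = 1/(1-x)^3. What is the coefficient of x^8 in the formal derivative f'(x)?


Differentiate: d/dx [ 1/(1-x)^r ] = r / (1-x)^(r+1).
Here r = 3, so f'(x) = 3 / (1-x)^4.
The expansion of 1/(1-x)^(r+1) has coefficient of x^n equal to C(n+r, r).
So the coefficient of x^8 in f'(x) is
3 * C(11, 3) = 3 * 165 = 495

495


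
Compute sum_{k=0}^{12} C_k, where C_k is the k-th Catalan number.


C_0 through C_12: 1, 1, 2, 5, 14, 42, 132, 429, 1430, 4862, 16796, 58786, 208012
Sum = 1 + 1 + 2 + 5 + 14 + 42 + 132 + 429 + 1430 + 4862 + 16796 + 58786 + 208012
= 290512

290512


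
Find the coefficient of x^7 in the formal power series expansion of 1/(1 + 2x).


Write 1/(1 + c x) = 1/(1 - (-c) x) and apply the geometric-series identity
1/(1 - y) = sum_{k>=0} y^k to get 1/(1 + c x) = sum_{k>=0} (-c)^k x^k.
So the coefficient of x^k is (-c)^k = (-1)^k * c^k.
Here c = 2 and k = 7:
(-2)^7 = -1 * 128 = -128

-128


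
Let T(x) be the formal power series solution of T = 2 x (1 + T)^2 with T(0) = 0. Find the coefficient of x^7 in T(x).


Apply the Lagrange inversion formula: if T = 2 x * phi(T) with phi(t) = (1 + t)^2, then [x^n] T = 2^n * (1/n) [t^(n-1)] phi(t)^n = 2^n * (1/n) [t^(n-1)] (1 + t)^(2n) = 2^n * (1/n) C(2n, n-1).
Using the identity C(2n, n-1) = C(2n, n) * n / (n+1), the unscaled factor equals C(2n, n) / (n+1) = C_n, the n-th Catalan number.
For n = 7: C_7 = C(14, 7) / 8 = 3432/8 = 429.
With the 2^7 = 128 factor, the coefficient is 128 * 429 = 54912.

54912


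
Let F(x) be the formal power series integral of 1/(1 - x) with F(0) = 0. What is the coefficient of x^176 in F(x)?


1/(1 - x) = sum_{k>=0} x^k. Integrating termwise and using F(0) = 0 gives
F(x) = sum_{k>=0} x^(k+1) / (k+1) = sum_{m>=1} x^m / m = -ln(1 - x).
So the coefficient of x^176 is 1/176 = 1/176.

1/176


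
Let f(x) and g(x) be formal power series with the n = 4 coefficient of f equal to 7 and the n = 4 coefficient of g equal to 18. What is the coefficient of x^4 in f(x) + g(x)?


Addition of formal power series is termwise.
The coefficient of x^4 in f + g = 7 + 18
= 25

25


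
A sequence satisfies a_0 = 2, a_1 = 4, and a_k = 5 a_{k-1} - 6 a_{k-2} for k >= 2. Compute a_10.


The characteristic equation is t^2 - 5 t + 6 = 0, with roots r_1 = 2 and r_2 = 3 (so c_1 = r_1 + r_2, c_2 = -r_1 r_2 as required).
One can use the closed form a_n = A r_1^n + B r_2^n, but direct iteration is more reliable:
a_0 = 2, a_1 = 4, a_2 = 8, a_3 = 16, a_4 = 32, a_5 = 64, a_6 = 128, a_7 = 256, a_8 = 512, a_9 = 1024, a_10 = 2048.
So a_10 = 2048.

2048


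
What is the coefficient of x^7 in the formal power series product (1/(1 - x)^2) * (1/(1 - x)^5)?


Combine the factors: (1/(1 - x)^2) * (1/(1 - x)^5) = 1/(1 - x)^7.
Then use 1/(1 - x)^r = sum_{k>=0} C(k + r - 1, r - 1) x^k with r = 7 and k = 7:
C(13, 6) = 1716.

1716


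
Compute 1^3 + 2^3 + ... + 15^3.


This power sum has a closed form given by Faulhaber's formula
sum_{k=1}^{m} k^p = (1 / (p + 1)) * sum_{j=0}^{p} C(p + 1, j) B_j m^(p + 1 - j),
but for small m direct computation is fastest:
1 + 8 + 27 + 64 + 125 + 216 + 343 + 512 + 729 + 1000 + 1331 + 1728 + 2197 + 2744 + 3375 = 14400.

14400


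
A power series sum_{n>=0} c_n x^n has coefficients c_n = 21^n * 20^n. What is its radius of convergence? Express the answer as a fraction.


By the root test (Cauchy-Hadamard), the radius is R = 1 / limsup_n |c_n|^(1/n).
Here |c_n|^(1/n) = (21^n * 20^n)^(1/n) = 21 * 20 = 420 for all n.
So R = 1/420 = 1/420.

1/420


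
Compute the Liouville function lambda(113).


The Liouville function is lambda(k) = (-1)^Omega(k), where Omega(k) counts the prime factors of k with multiplicity.
Factoring: 113 = 113, so Omega(113) = 1.
lambda(113) = (-1)^1 = -1.

-1


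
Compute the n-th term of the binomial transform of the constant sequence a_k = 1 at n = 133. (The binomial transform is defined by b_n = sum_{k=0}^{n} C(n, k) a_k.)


With a_k = 1 for all k, b_n = sum_{k=0}^{n} C(n, k) = 2^n by the binomial theorem.
For n = 133: 2^133 = 10889035741470030830827987437816582766592.

10889035741470030830827987437816582766592


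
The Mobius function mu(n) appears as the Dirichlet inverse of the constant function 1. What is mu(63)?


63 has a squared prime factor, so mu(63) = 0.
Factorization reveals a repeated prime.

0


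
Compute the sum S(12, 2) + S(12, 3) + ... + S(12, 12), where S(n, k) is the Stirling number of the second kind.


By definition, S(n, k) counts partitions of an n-set into exactly k nonempty blocks.
Computing row n = 12 for k = 2..12:
S(12, k): 2047, 86526, 611501, 1379400, 1323652, 627396, 159027, 22275, 1705, 66, 1
Sum = 4213596.

4213596


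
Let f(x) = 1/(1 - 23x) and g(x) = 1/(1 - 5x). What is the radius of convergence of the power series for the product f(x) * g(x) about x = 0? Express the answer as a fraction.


The radius of 1/(1 - 23x) is 1/23 (nearest singularity at x = 1/23), and the radius of 1/(1 - 5x) is 1/5.
The product f(x)*g(x) = 1/((1 - 23x)(1 - 5x)) has singularities at both 1/23 and 1/5, so its radius of convergence is the distance to the nearest one:
min(1/23, 1/5) = 1/23.

1/23


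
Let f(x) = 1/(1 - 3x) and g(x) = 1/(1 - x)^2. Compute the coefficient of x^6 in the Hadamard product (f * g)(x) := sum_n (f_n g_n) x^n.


f has coefficients f_k = 3^k. For g = 1/(1 - x)^2 the coefficient is g_k = C(k + 1, 1) = k + 1. The Hadamard coefficient is (f * g)_k = 3^k * (k + 1).
For k = 6: 3^6 * 7 = 729 * 7 = 5103.

5103


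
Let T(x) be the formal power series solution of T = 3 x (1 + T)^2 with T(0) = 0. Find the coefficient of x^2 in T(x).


Apply the Lagrange inversion formula: if T = 3 x * phi(T) with phi(t) = (1 + t)^2, then [x^n] T = 3^n * (1/n) [t^(n-1)] phi(t)^n = 3^n * (1/n) [t^(n-1)] (1 + t)^(2n) = 3^n * (1/n) C(2n, n-1).
Using the identity C(2n, n-1) = C(2n, n) * n / (n+1), the unscaled factor equals C(2n, n) / (n+1) = C_n, the n-th Catalan number.
For n = 2: C_2 = C(4, 2) / 3 = 6/3 = 2.
With the 3^2 = 9 factor, the coefficient is 9 * 2 = 18.

18


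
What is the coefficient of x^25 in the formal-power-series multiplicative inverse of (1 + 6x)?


The inverse is 1/(1 + 6x). Apply the geometric identity 1/(1 - y) = sum_{k>=0} y^k with y = -6x:
1/(1 + 6x) = sum_{k>=0} (-6)^k x^k.
So the coefficient of x^25 is (-6)^25 = -28430288029929701376.

-28430288029929701376


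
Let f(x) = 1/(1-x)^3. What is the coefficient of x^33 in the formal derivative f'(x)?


Differentiate: d/dx [ 1/(1-x)^r ] = r / (1-x)^(r+1).
Here r = 3, so f'(x) = 3 / (1-x)^4.
The expansion of 1/(1-x)^(r+1) has coefficient of x^n equal to C(n+r, r).
So the coefficient of x^33 in f'(x) is
3 * C(36, 3) = 3 * 7140 = 21420

21420


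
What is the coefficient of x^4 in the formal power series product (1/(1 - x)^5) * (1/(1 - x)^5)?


Combine the factors: (1/(1 - x)^5) * (1/(1 - x)^5) = 1/(1 - x)^10.
Then use 1/(1 - x)^r = sum_{k>=0} C(k + r - 1, r - 1) x^k with r = 10 and k = 4:
C(13, 9) = 715.

715


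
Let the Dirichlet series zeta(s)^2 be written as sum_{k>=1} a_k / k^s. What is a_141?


The Dirichlet convolution of the constant function 1 with itself gives (1 * 1)(k) = sum_{d | k} 1 = d(k), the number of positive divisors of k.
Since zeta(s) = sum_{k>=1} 1/k^s, we have zeta(s)^2 = sum_{k>=1} d(k)/k^s, so a_k = d(k).
For k = 141: the divisors are 1, 3, 47, 141.
Count = 4.

4


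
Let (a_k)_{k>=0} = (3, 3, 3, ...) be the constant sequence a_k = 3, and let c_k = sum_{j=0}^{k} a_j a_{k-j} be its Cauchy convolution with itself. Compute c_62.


Since a_j = 3 for all j >= 0, the convolution sum becomes
c_k = sum_{j=0}^{k} 3 * 3 = 9 * (k + 1).
Equivalently, the generating function of (a_k) is 3/(1 - x) and its square is 9/(1 - x)^2 = sum_{k>=0} 9(k + 1) x^k.
For k = 62: 9 * 63 = 567.

567


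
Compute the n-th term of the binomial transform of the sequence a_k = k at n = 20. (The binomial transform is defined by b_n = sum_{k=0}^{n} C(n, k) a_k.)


With a_k = k, b_n = sum_{k=0}^{n} C(n, k) k. Using k * C(n, k) = n * C(n-1, k-1) gives b_n = n * sum_{k>=1} C(n-1, k-1) = n * 2^(n-1).
For n = 20: 20 * 2^19 = 20 * 524288 = 10485760.

10485760


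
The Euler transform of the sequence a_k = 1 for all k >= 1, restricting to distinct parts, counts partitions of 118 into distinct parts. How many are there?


Partitions of 118 into distinct parts can be computed via generating function.
Product (1+x)(1+x^2)(1+x^3)...
The coefficient of x^118 = 1881578

1881578


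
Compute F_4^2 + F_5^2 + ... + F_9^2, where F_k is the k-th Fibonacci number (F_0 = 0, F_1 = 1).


There is a standard identity sum_{k=0}^{N} F_k^2 = F_N * F_{N+1} (proved inductively from the telescoping relation F_k^2 = F_k F_{k+1} - F_{k-1} F_k). Then
sum_{k=4}^{9} F_k^2 = F_9 F_10 - F_3 F_4.
Computing: F_9 = 34, F_10 = 55, F_3 = 2, F_4 = 3.
Sum = 34 * 55 - 2 * 3 = 1864.

1864


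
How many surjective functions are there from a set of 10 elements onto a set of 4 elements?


By inclusion-exclusion on which target elements are missed, the number of surjections from an n-set onto a k-set is
surj(n, k) = sum_{j=0}^{k} (-1)^j C(k, j) (k - j)^n.
Equivalently surj(n, k) = k! * S(n, k), where S(n, k) is the Stirling number of the second kind.
For n = 10, k = 4:
S(10, 4) = 34105, so
surj = 4! * 34105 = 24 * 34105 = 818520.

818520


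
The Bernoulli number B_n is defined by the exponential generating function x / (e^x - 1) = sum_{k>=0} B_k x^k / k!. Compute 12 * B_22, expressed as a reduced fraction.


Bernoulli numbers can also be computed recursively via B_0 = 1 and sum_{j=0}^{m} C(m+1, j) B_j = 0 for m >= 1. Odd-index Bernoulli numbers vanish for k >= 3.
Computing B_22 = 854513/138, so 12 * B_22 = 12 * 854513/138 = 1709026/23.

1709026/23


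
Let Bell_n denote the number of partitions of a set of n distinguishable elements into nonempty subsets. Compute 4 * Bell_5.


Bell_5 can be computed from the Bell triangle or from Dobinski's identity Bell_n = (1/e) * sum_{k>=0} k^n / k!.
Computing Bell_5 = 52.
Then 4 * 52 = 208.

208


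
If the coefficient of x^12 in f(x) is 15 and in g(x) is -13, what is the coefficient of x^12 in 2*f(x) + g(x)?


Scalar multiplication scales coefficients: 2 * 15 = 30.
Then add the g coefficient: 30 + -13
= 17

17


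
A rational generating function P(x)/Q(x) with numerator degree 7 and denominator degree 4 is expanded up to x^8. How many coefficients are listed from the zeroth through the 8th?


Expanding up to x^8 gives the coefficients for x^0, x^1, ..., x^8.
That is 8 + 1 = 9 coefficients in total.

9


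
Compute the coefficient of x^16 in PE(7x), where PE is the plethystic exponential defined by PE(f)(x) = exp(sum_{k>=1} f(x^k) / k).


With f(x) = 7x, the exponent is sum_{k>=1} 7 x^k / k = 7 * (-ln(1 - x)). Exponentiating:
PE(7x) = exp(-7 ln(1 - x)) = 1/(1 - x)^7.
By the negative binomial expansion, [x^n] 1/(1 - x)^7 = C(n + 6, 6).
For n = 16: C(22, 6) = 74613.

74613


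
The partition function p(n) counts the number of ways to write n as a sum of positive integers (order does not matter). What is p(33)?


Using the generating function prod_{k>=1} 1/(1-x^k), we compute p(33).
By dynamic programming over parts 1 through 33:
p(33) = 10143

10143


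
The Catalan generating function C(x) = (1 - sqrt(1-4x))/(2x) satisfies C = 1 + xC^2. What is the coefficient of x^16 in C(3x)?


Substituting x -> 3x scales the n-th coefficient by 3^n, so [x^16] C(3x) = 3^16 * C_16.
C_16 = C(2*16, 16)/(17) = 601080390/17 = 35357670.
So 3^16 * 35357670 = 43046721 * 35357670 = 1522031755700070.

1522031755700070


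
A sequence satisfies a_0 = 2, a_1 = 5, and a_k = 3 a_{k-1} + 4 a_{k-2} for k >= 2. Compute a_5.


The characteristic equation is t^2 - 3 t - 4 = 0, with roots r_1 = 4 and r_2 = -1 (so c_1 = r_1 + r_2, c_2 = -r_1 r_2 as required).
One can use the closed form a_n = A r_1^n + B r_2^n, but direct iteration is more reliable:
a_0 = 2, a_1 = 5, a_2 = 23, a_3 = 89, a_4 = 359, a_5 = 1433.
So a_5 = 1433.

1433


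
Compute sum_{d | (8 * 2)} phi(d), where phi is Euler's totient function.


First, 8 * 2 = 16. One classical identity is sum_{d | n} phi(d) = n (each k in [1, n] has a unique gcd with n, and among the k's with gcd(k, n) = n/d there are phi(d) of them). So the sum equals 16. We also verify directly:
Divisors of 16: 1, 2, 4, 8, 16.
phi values: 1, 1, 2, 4, 8.
Sum = 16.

16


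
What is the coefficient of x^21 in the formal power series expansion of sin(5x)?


The Maclaurin series is sin(t) = sum_{k>=0} (-1)^k t^(2k+1) / (2k+1)!, so substituting t = 5x, only odd powers of x are nonzero, with coefficient of x^(2k+1) equal to (-1)^k 5^(2k+1) / (2k+1)!.
Write 21 = 2*10 + 1, giving the coefficient (-1)^10 * 5^21 / 21! = 476837158203125/51090942171709440000 = 762939453125/81745507474735104.

762939453125/81745507474735104


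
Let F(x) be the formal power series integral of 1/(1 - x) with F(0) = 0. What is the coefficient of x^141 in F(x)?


1/(1 - x) = sum_{k>=0} x^k. Integrating termwise and using F(0) = 0 gives
F(x) = sum_{k>=0} x^(k+1) / (k+1) = sum_{m>=1} x^m / m = -ln(1 - x).
So the coefficient of x^141 is 1/141 = 1/141.

1/141


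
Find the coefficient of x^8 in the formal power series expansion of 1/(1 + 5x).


Write 1/(1 + c x) = 1/(1 - (-c) x) and apply the geometric-series identity
1/(1 - y) = sum_{k>=0} y^k to get 1/(1 + c x) = sum_{k>=0} (-c)^k x^k.
So the coefficient of x^k is (-c)^k = (-1)^k * c^k.
Here c = 5 and k = 8:
(-5)^8 = 1 * 390625 = 390625

390625


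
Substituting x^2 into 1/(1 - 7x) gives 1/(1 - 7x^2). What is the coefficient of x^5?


Since 1/(1 - 7x^2) only has even powers of x,
the coefficient of x^5 (odd) is 0.

0


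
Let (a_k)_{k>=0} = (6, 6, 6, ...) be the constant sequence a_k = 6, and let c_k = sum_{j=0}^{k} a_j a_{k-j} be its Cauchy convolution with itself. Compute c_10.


Since a_j = 6 for all j >= 0, the convolution sum becomes
c_k = sum_{j=0}^{k} 6 * 6 = 36 * (k + 1).
Equivalently, the generating function of (a_k) is 6/(1 - x) and its square is 36/(1 - x)^2 = sum_{k>=0} 36(k + 1) x^k.
For k = 10: 36 * 11 = 396.

396


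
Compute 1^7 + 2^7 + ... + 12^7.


This power sum has a closed form given by Faulhaber's formula
sum_{k=1}^{m} k^p = (1 / (p + 1)) * sum_{j=0}^{p} C(p + 1, j) B_j m^(p + 1 - j),
but for small m direct computation is fastest:
1 + 128 + 2187 + 16384 + 78125 + 279936 + 823543 + 2097152 + 4782969 + 10000000 + 19487171 + 35831808 = 73399404.

73399404


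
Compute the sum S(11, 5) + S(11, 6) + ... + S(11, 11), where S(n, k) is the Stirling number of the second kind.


By definition, S(n, k) counts partitions of an n-set into exactly k nonempty blocks.
Computing row n = 11 for k = 5..11:
S(11, k): 246730, 179487, 63987, 11880, 1155, 55, 1
Sum = 503295.

503295


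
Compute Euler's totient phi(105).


phi(n) counts integers in [1, n] coprime to n. Using the multiplicative formula phi(n) = n * prod_{p | n} (1 - 1/p):
105 = 3 * 5 * 7, so
phi(105) = 105 * (1 - 1/3) * (1 - 1/5) * (1 - 1/7) = 48.

48


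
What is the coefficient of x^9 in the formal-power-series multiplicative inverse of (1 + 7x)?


The inverse is 1/(1 + 7x). Apply the geometric identity 1/(1 - y) = sum_{k>=0} y^k with y = -7x:
1/(1 + 7x) = sum_{k>=0} (-7)^k x^k.
So the coefficient of x^9 is (-7)^9 = -40353607.

-40353607


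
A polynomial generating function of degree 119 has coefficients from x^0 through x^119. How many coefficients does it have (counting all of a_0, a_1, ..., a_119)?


A polynomial of degree 119 takes the form a_0 + a_1 x + ... + a_119 x^119.
The number of coefficients is 119 + 1 = 120.

120


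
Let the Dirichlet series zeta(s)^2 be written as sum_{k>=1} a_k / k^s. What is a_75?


The Dirichlet convolution of the constant function 1 with itself gives (1 * 1)(k) = sum_{d | k} 1 = d(k), the number of positive divisors of k.
Since zeta(s) = sum_{k>=1} 1/k^s, we have zeta(s)^2 = sum_{k>=1} d(k)/k^s, so a_k = d(k).
For k = 75: the divisors are 1, 3, 5, 15, 25, 75.
Count = 6.

6


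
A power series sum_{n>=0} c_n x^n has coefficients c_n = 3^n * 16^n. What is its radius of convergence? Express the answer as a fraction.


By the root test (Cauchy-Hadamard), the radius is R = 1 / limsup_n |c_n|^(1/n).
Here |c_n|^(1/n) = (3^n * 16^n)^(1/n) = 3 * 16 = 48 for all n.
So R = 1/48 = 1/48.

1/48


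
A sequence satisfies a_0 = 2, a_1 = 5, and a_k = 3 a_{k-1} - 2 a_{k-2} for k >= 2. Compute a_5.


The characteristic equation is t^2 - 3 t + 2 = 0, with roots r_1 = 2 and r_2 = 1 (so c_1 = r_1 + r_2, c_2 = -r_1 r_2 as required).
One can use the closed form a_n = A r_1^n + B r_2^n, but direct iteration is more reliable:
a_0 = 2, a_1 = 5, a_2 = 11, a_3 = 23, a_4 = 47, a_5 = 95.
So a_5 = 95.

95


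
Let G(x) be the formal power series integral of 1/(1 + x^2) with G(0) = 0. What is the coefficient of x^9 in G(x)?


1/(1 + x^2) = sum_{j>=0} (-1)^j x^(2j). Integrating termwise with G(0) = 0:
G(x) = sum_{j>=0} (-1)^j x^(2j+1) / (2j+1) = arctan(x).
Only odd powers are nonzero. For x^9 write 9 = 2*4 + 1, giving
(-1)^4 / 9 = 1/9 = 1/9.

1/9


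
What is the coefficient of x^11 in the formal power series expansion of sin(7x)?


The Maclaurin series is sin(t) = sum_{k>=0} (-1)^k t^(2k+1) / (2k+1)!, so substituting t = 7x, only odd powers of x are nonzero, with coefficient of x^(2k+1) equal to (-1)^k 7^(2k+1) / (2k+1)!.
Write 11 = 2*5 + 1, giving the coefficient (-1)^5 * 7^11 / 11! = -1977326743/39916800 = -282475249/5702400.

-282475249/5702400


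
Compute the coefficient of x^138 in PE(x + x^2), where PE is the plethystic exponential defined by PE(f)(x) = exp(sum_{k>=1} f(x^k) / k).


With f(x) = x + x^2, the exponent is sum_{k>=1} (x^k + x^(2k)) / k = -ln(1 - x) - ln(1 - x^2). Exponentiating:
PE(x + x^2) = 1 / ((1 - x)(1 - x^2)).
This is the generating function for partitions of n into parts of size 1 or 2. The number of 2's can be any j in 0..69, and the rest are 1's, so
[x^138] = floor(138/2) + 1 = 70.

70


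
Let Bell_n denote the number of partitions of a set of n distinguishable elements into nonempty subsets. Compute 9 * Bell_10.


Bell_10 can be computed from the Bell triangle or from Dobinski's identity Bell_n = (1/e) * sum_{k>=0} k^n / k!.
Computing Bell_10 = 115975.
Then 9 * 115975 = 1043775.

1043775


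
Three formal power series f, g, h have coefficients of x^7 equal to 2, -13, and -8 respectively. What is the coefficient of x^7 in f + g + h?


Series addition is componentwise:
2 + -13 + -8
= -19

-19


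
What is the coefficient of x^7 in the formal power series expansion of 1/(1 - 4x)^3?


The general identity 1/(1 - c x)^r = sum_{k>=0} c^k C(k + r - 1, r - 1) x^k follows by substituting y = c x into 1/(1 - y)^r = sum_{k>=0} C(k + r - 1, r - 1) y^k.
For c = 4, r = 3, k = 7:
4^7 * C(9, 2) = 16384 * 36 = 589824.

589824


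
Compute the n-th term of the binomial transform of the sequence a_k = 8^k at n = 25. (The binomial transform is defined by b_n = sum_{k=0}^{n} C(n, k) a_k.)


With a_k = 8^k, b_n = sum_{k=0}^{n} C(n, k) 8^k = (1 + 8)^n by the binomial theorem.
For n = 25: (1 + 8)^25 = 9^25 = 717897987691852588770249.

717897987691852588770249


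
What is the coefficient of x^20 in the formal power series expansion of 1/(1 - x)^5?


The negative binomial / multiset identity is
1/(1 - x)^r = sum_{k>=0} C(k + r - 1, r - 1) x^k.
Here r = 5 and k = 20, so the coefficient is
C(20 + 4, 4) = C(24, 4)
= 10626

10626


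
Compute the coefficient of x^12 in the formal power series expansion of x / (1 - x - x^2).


Let f(x) = sum_{k>=0} a_k x^k. Multiplying f(x) * (1 - x - x^2) = x and matching coefficients gives a_0 = 0, a_1 = 1, and a_k = a_{k-1} + a_{k-2} for k >= 2. These are the Fibonacci numbers F_k.
Iterating from F_0 = 0, F_1 = 1:
F_0=0, F_1=1, F_2=1, F_3=2, F_4=3, F_5=5, F_6=8, F_7=13, F_8=21, F_9=34, ...
F_12 = 144.

144


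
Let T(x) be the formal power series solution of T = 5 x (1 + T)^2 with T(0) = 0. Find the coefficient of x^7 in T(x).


Apply the Lagrange inversion formula: if T = 5 x * phi(T) with phi(t) = (1 + t)^2, then [x^n] T = 5^n * (1/n) [t^(n-1)] phi(t)^n = 5^n * (1/n) [t^(n-1)] (1 + t)^(2n) = 5^n * (1/n) C(2n, n-1).
Using the identity C(2n, n-1) = C(2n, n) * n / (n+1), the unscaled factor equals C(2n, n) / (n+1) = C_n, the n-th Catalan number.
For n = 7: C_7 = C(14, 7) / 8 = 3432/8 = 429.
With the 5^7 = 78125 factor, the coefficient is 78125 * 429 = 33515625.

33515625


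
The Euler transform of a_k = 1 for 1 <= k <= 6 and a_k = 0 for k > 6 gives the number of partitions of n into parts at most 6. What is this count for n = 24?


Partitions of 24 into parts at most 6:
Using generating function (1-x)^(-1)(1-x^2)^(-1)...(1-x^6)^(-1),
the coefficient of x^24 = 532

532


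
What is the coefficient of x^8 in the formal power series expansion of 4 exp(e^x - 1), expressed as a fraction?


exp(e^x - 1) is the exponential generating function for the Bell numbers Bell_k: exp(e^x - 1) = sum_{k>=0} Bell_k x^k / k!.
So the coefficient of x^8 in 4 exp(e^x - 1) is 4 Bell_8 / 8!.
Computing: Bell_8 = 4140 and 8! = 40320, giving
4 * 4140/40320 = 23/56.

23/56


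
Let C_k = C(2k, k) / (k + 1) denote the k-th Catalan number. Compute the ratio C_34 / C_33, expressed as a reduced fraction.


Using C_k = (2k)! / (k! (k+1)!), the ratio C_{k+1}/C_k simplifies to
C_{k+1}/C_k = [(2k+2)! / ((k+1)! (k+2)!)] * [k! (k+1)! / (2k)!]
 = (2k+2)(2k+1) / ((k+1)(k+2)) = 2(2k+1) / (k+2).
For k = 33: 2(2*33 + 1) / (33 + 2) = 134/35 = 134/35.

134/35


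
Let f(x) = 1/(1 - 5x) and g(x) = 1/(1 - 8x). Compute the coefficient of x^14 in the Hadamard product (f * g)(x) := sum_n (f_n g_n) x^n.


f has coefficients f_k = 5^k and g has coefficients g_k = 8^k, so the Hadamard product has coefficient (f*g)_k = 5^k * 8^k = 40^k.
For k = 14: 40^14 = 26843545600000000000000.

26843545600000000000000


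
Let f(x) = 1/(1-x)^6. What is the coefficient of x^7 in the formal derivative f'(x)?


Differentiate: d/dx [ 1/(1-x)^r ] = r / (1-x)^(r+1).
Here r = 6, so f'(x) = 6 / (1-x)^7.
The expansion of 1/(1-x)^(r+1) has coefficient of x^n equal to C(n+r, r).
So the coefficient of x^7 in f'(x) is
6 * C(13, 6) = 6 * 1716 = 10296

10296


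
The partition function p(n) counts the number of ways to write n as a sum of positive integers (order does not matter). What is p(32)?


Using the generating function prod_{k>=1} 1/(1-x^k), we compute p(32).
By dynamic programming over parts 1 through 32:
p(32) = 8349

8349


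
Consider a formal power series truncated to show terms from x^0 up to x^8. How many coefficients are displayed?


From x^0 to x^8 inclusive, the count is 8 - 0 + 1 = 9.

9


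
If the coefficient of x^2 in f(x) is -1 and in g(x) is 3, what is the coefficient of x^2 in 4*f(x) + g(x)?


Scalar multiplication scales coefficients: 4 * -1 = -4.
Then add the g coefficient: -4 + 3
= -1

-1


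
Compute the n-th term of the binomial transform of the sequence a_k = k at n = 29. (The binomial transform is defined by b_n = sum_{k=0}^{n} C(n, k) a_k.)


With a_k = k, b_n = sum_{k=0}^{n} C(n, k) k. Using k * C(n, k) = n * C(n-1, k-1) gives b_n = n * sum_{k>=1} C(n-1, k-1) = n * 2^(n-1).
For n = 29: 29 * 2^28 = 29 * 268435456 = 7784628224.

7784628224


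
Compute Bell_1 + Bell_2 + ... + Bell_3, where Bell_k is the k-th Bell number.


Recall Bell_k counts set partitions of a k-set (with Bell_0 = 1 by convention).
Bell_1 through Bell_3: 1, 2, 5
Sum = 1 + 2 + 5 = 8.

8


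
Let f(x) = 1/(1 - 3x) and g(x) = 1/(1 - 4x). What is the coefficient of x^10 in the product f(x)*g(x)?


The coefficient of x^n in f*g is the Cauchy product: sum_{k=0}^{n} a^k * b^(n-k).
With a=3, b=4, n=10:
sum_{k=0}^{10} 3^k * 4^(10-k)
= 4017157

4017157


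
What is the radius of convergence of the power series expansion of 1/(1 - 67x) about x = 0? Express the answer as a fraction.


Expanding 1/(1 - 67x) = sum_{k>=0} 67^k x^k, the series converges when |67x| < 1, i.e., |x| < 1/67.
So the radius of convergence is 1/67 = 1/67.

1/67
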